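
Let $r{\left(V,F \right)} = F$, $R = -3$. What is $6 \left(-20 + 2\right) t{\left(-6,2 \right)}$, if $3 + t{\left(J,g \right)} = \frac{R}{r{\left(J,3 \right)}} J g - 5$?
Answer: $-432$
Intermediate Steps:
$t{\left(J,g \right)} = -8 - J g$ ($t{\left(J,g \right)} = -3 + \left(- \frac{3}{3} J g - 5\right) = -3 + \left(\left(-3\right) \frac{1}{3} J g - 5\right) = -3 + \left(- J g - 5\right) = -3 - \left(5 + J g\right) = -8 - J g$)
$6 \left(-20 + 2\right) t{\left(-6,2 \right)} = 6 \left(-20 + 2\right) \left(-8 - \left(-6\right) 2\right) = 6 \left(-18\right) \left(-8 + 12\right) = \left(-108\right) 4 = -432$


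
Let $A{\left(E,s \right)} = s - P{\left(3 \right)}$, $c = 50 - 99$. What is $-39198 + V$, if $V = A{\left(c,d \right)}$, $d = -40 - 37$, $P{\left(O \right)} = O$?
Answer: $-39278$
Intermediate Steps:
$c = -49$
$d = -77$ ($d = -40 - 37 = -77$)
$A{\left(E,s \right)} = -3 + s$ ($A{\left(E,s \right)} = s - 3 = -3 + s$)
$V = -80$ ($V = -3 - 77 = -80$)
$-39198 + V = -39198 - 80 = -39278$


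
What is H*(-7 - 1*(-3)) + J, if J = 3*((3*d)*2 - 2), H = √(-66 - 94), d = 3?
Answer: 48 - 16*I*√10 ≈ 48.0 - 50.596*I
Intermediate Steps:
H = 4*I*√10 (H = √(-160) = 4*I*√10 ≈ 12.649*I)
J = 48 (J = 3*((3*3)*2 - 2) = 3*(9*2 - 2) = 3*(18 - 2) = 3*16 = 48)
H*(-7 - 1*(-3)) + J = (4*I*√10)*(-7 - 1*(-3)) + 48 = (4*I*√10)*(-7 + 3) + 48 = (4*I*√10)*(-4) + 48 = -16*I*√10 + 48 = 48 - 16*I*√10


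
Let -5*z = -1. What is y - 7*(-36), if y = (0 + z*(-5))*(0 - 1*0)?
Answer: 252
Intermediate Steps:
z = ⅕ (z = -⅕*(-1) = ⅕ ≈ 0.20000)
y = 0 (y = (0 + (⅕)*(-5))*(0 - 1*0) = (0 - 1)*(0 + 0) = -1*0 = 0)
y - 7*(-36) = 0 - 7*(-36) = 0 - 1*(-252) = 0 + 252 = 252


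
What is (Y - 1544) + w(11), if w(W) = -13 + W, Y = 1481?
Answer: -65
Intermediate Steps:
(Y - 1544) + w(11) = (1481 - 1544) + (-13 + 11) = -63 - 2 = -65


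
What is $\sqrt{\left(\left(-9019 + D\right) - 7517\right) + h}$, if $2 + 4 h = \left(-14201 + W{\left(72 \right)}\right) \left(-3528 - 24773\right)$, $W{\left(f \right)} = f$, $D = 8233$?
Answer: $\frac{3 \sqrt{44425735}}{2} \approx 9997.9$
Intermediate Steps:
$h = \frac{399864827}{4}$ ($h = - \frac{1}{2} + \frac{\left(-14201 + 72\right) \left(-3528 - 24773\right)}{4} = - \frac{1}{2} + \frac{\left(-14129\right) \left(-28301\right)}{4} = - \frac{1}{2} + \frac{1}{4} \cdot 399864829 = - \frac{1}{2} + \frac{399864829}{4} = \frac{399864827}{4} \approx 9.9966 \cdot 10^{7}$)
$\sqrt{\left(\left(-9019 + D\right) - 7517\right) + h} = \sqrt{\left(\left(-9019 + 8233\right) - 7517\right) + \frac{399864827}{4}} = \sqrt{\left(-786 - 7517\right) + \frac{399864827}{4}} = \sqrt{-8303 + \frac{399864827}{4}} = \sqrt{\frac{399831615}{4}} = \frac{3 \sqrt{44425735}}{2}$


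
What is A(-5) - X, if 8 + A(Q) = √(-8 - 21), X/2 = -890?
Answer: 1772 + I*√29 ≈ 1772.0 + 5.3852*I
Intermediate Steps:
X = -1780 (X = 2*(-890) = -1780)
A(Q) = -8 + I*√29 (A(Q) = -8 + √(-8 - 21) = -8 + √(-29) = -8 + I*√29)
A(-5) - X = (-8 + I*√29) - 1*(-1780) = (-8 + I*√29) + 1780 = 1772 + I*√29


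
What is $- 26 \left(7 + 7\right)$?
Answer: $-364$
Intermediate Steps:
$- 26 \left(7 + 7\right) = \left(-26\right) 14 = -364$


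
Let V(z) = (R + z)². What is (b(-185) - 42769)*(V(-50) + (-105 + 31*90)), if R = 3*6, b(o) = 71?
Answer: -158366882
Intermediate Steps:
R = 18
V(z) = (18 + z)²
(b(-185) - 42769)*(V(-50) + (-105 + 31*90)) = (71 - 42769)*((18 - 50)² + (-105 + 31*90)) = -42698*((-32)² + (-105 + 2790)) = -42698*(1024 + 2685) = -42698*3709 = -158366882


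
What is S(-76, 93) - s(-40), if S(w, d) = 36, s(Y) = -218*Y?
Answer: -8684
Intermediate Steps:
S(-76, 93) - s(-40) = 36 - (-218)*(-40) = 36 - 1*8720 = 36 - 8720 = -8684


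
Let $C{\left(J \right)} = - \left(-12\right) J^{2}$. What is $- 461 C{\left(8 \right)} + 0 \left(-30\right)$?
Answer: $-354048$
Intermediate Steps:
$C{\left(J \right)} = 12 J^{2}$
$- 461 C{\left(8 \right)} + 0 \left(-30\right) = - 461 \cdot 12 \cdot 8^{2} + 0 \left(-30\right) = - 461 \cdot 12 \cdot 64 + 0 = \left(-461\right) 768 + 0 = -354048 + 0 = -354048$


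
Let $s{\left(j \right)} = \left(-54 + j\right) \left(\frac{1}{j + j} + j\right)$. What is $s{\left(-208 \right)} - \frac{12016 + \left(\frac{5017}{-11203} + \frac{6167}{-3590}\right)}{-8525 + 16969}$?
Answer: $\frac{481181214616183651}{8829789640880} \approx 54495.0$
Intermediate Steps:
$s{\left(j \right)} = \left(-54 + j\right) \left(j + \frac{1}{2 j}\right)$ ($s{\left(j \right)} = \left(-54 + j\right) \left(\frac{1}{2 j} + j\right) = \left(-54 + j\right) \left(j + \frac{1}{2 j}\right)$)
$s{\left(-208 \right)} - \frac{12016 + \left(\frac{5017}{-11203} + \frac{6167}{-3590}\right)}{-8525 + 16969} = \left(\frac{1}{2} + \left(-208\right)^{2} - -11232 - \frac{27}{-208}\right) - \frac{12016 + \left(\frac{5017}{-11203} + \frac{6167}{-3590}\right)}{-8525 + 16969} = \left(\frac{1}{2} + 43264 + 11232 - - \frac{27}{208}\right) - \frac{12016 + \left(5017 \left(- \frac{1}{11203}\right) + 6167 \left(- \frac{1}{3590}\right)\right)}{8444} = \left(\frac{1}{2} + 43264 + 11232 + \frac{27}{208}\right) - \left(12016 - \frac{87099931}{40218770}\right) \frac{1}{8444} = \frac{11335299}{208} - \left(12016 - \frac{87099931}{40218770}\right) \frac{1}{8444} = \frac{11335299}{208} - \frac{483181640389}{40218770} \cdot \frac{1}{8444} = \frac{11335299}{208} - \frac{483181640389}{339607293880} = \frac{481181214616183651}{8829789640880}$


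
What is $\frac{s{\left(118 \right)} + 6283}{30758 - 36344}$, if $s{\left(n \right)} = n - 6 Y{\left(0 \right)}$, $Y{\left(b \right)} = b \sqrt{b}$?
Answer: $- \frac{6401}{5586} \approx -1.1459$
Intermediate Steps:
$Y{\left(b \right)} = b^{\frac{3}{2}}$
$s{\left(n \right)} = n$ ($s{\left(n \right)} = n - 6 \cdot 0^{\frac{3}{2}} = n - 0 = n + 0 = n$)
$\frac{s{\left(118 \right)} + 6283}{30758 - 36344} = \frac{118 + 6283}{30758 - 36344} = \frac{6401}{-5586} = 6401 \left(- \frac{1}{5586}\right) = - \frac{6401}{5586}$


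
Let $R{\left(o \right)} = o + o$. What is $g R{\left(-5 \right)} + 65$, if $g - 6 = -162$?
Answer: $1625$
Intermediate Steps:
$g = -156$ ($g = 6 - 162 = -156$)
$R{\left(o \right)} = 2 o$
$g R{\left(-5 \right)} + 65 = - 156 \cdot 2 \left(-5\right) + 65 = \left(-156\right) \left(-10\right) + 65 = 1560 + 65 = 1625$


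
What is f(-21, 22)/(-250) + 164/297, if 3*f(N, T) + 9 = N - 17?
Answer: 45653/74250 ≈ 0.61485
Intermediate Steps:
f(N, T) = -26/3 + N/3 (f(N, T) = -3 + (N - 17)/3 = -3 + (-17 + N)/3 = -3 + (-17/3 + N/3) = -26/3 + N/3)
f(-21, 22)/(-250) + 164/297 = (-26/3 + (⅓)*(-21))/(-250) + 164/297 = (-26/3 - 7)*(-1/250) + 164*(1/297) = -47/3*(-1/250) + 164/297 = 47/750 + 164/297 = 45653/74250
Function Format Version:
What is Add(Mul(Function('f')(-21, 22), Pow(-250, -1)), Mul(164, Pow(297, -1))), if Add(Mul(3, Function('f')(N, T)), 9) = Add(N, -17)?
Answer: Rational(45653, 74250) ≈ 0.61485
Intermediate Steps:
Function('f')(N, T) = Add(Rational(-26, 3), Mul(Rational(1, 3), N)) (Function('f')(N, T) = Add(-3, Mul(Rational(1, 3), Add(N, -17))) = Add(-3, Mul(Rational(1, 3), Add(-17, N))) = Add(-3, Add(Rational(-17, 3), Mul(Rational(1, 3), N))) = Add(Rational(-26, 3), Mul(Rational(1, 3), N)))
Add(Mul(Function('f')(-21, 22), Pow(-250, -1)), Mul(164, Pow(297, -1))) = Add(Mul(Add(Rational(-26, 3), Mul(Rational(1, 3), -21)), Pow(-250, -1)), Mul(164, Pow(297, -1))) = Add(Mul(Add(Rational(-26, 3), -7), Rational(-1, 250)), Mul(164, Rational(1, 297))) = Add(Mul(Rational(-47, 3), Rational(-1, 250)), Rational(164, 297)) = Add(Rational(47, 750), Rational(164, 297)) = Rational(45653, 74250)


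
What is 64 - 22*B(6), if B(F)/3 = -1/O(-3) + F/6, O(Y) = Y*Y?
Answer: 16/3 ≈ 5.3333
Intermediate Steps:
O(Y) = Y²
B(F) = -⅓ + F/2 (B(F) = 3*(-1/((-3)²) + F/6) = 3*(-1/9 + F*(⅙)) = 3*(-1*⅑ + F/6) = 3*(-⅑ + F/6) = -⅓ + F/2)
64 - 22*B(6) = 64 - 22*(-⅓ + (½)*6) = 64 - 22*(-⅓ + 3) = 64 - 22*8/3 = 64 - 176/3 = 16/3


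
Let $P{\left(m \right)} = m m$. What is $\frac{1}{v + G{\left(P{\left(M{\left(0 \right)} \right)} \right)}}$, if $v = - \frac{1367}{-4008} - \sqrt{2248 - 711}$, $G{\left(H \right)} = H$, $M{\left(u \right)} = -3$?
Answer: $- \frac{5174328}{803061643} - \frac{16064064 \sqrt{1537}}{23288787647} \approx -0.033486$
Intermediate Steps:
$P{\left(m \right)} = m^{2}$
$v = \frac{1367}{4008} - \sqrt{1537}$ ($v = \left(-1367\right) \left(- \frac{1}{4008}\right) - \sqrt{1537} = \frac{1367}{4008} - \sqrt{1537} \approx -38.864$)
$\frac{1}{v + G{\left(P{\left(M{\left(0 \right)} \right)} \right)}} = \frac{1}{\left(\frac{1367}{4008} - \sqrt{1537}\right) + \left(-3\right)^{2}} = \frac{1}{\left(\frac{1367}{4008} - \sqrt{1537}\right) + 9} = \frac{1}{\frac{37439}{4008} - \sqrt{1537}}$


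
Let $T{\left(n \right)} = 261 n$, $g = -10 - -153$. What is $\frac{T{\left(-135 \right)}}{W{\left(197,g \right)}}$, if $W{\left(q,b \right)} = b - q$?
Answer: $\frac{1305}{2} \approx 652.5$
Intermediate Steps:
$g = 143$ ($g = -10 + 153 = 143$)
$\frac{T{\left(-135 \right)}}{W{\left(197,g \right)}} = \frac{261 \left(-135\right)}{143 - 197} = - \frac{35235}{143 - 197} = - \frac{35235}{-54} = \left(-35235\right) \left(- \frac{1}{54}\right) = \frac{1305}{2}$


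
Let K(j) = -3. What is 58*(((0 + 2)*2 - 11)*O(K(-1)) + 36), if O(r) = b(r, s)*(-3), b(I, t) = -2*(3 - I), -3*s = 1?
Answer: -12528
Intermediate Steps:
s = -⅓ (s = -⅓*1 = -⅓ ≈ -0.33333)
b(I, t) = -6 + 2*I
O(r) = 18 - 6*r (O(r) = (-6 + 2*r)*(-3) = 18 - 6*r)
58*(((0 + 2)*2 - 11)*O(K(-1)) + 36) = 58*(((0 + 2)*2 - 11)*(18 - 6*(-3)) + 36) = 58*((2*2 - 11)*(18 + 18) + 36) = 58*((4 - 11)*36 + 36) = 58*(-7*36 + 36) = 58*(-252 + 36) = 58*(-216) = -12528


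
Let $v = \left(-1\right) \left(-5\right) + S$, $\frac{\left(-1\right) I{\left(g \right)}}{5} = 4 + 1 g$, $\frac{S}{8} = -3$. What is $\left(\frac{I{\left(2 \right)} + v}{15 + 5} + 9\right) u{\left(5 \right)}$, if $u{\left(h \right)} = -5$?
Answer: $- \frac{131}{4} \approx -32.75$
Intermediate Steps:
$S = -24$ ($S = 8 \left(-3\right) = -24$)
$I{\left(g \right)} = -20 - 5 g$ ($I{\left(g \right)} = - 5 \left(4 + 1 g\right) = - 5 \left(4 + g\right) = -20 - 5 g$)
$v = -19$ ($v = \left(-1\right) \left(-5\right) - 24 = 5 - 24 = -19$)
$\left(\frac{I{\left(2 \right)} + v}{15 + 5} + 9\right) u{\left(5 \right)} = \left(\frac{\left(-20 - 10\right) - 19}{15 + 5} + 9\right) \left(-5\right) = \left(\frac{\left(-20 - 10\right) - 19}{20} + 9\right) \left(-5\right) = \left(\left(-30 - 19\right) \frac{1}{20} + 9\right) \left(-5\right) = \left(\left(-49\right) \frac{1}{20} + 9\right) \left(-5\right) = \left(- \frac{49}{20} + 9\right) \left(-5\right) = \frac{131}{20} \left(-5\right) = - \frac{131}{4}$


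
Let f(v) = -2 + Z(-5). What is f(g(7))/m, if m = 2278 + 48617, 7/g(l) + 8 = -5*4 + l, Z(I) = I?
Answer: -7/50895 ≈ -0.00013754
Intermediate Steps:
g(l) = 7/(-28 + l) (g(l) = 7/(-8 + (-5*4 + l)) = 7/(-8 + (-20 + l)) = 7/(-28 + l))
f(v) = -7 (f(v) = -2 - 5 = -7)
m = 50895
f(g(7))/m = -7/50895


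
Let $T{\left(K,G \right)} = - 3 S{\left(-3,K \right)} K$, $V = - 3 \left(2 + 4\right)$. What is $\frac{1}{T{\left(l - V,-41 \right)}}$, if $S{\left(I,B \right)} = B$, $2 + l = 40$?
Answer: $- \frac{1}{9408} \approx -0.00010629$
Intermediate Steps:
$l = 38$ ($l = -2 + 40 = 38$)
$V = -18$ ($V = \left(-3\right) 6 = -18$)
$T{\left(K,G \right)} = - 3 K^{2}$ ($T{\left(K,G \right)} = - 3 K K = - 3 K^{2}$)
$\frac{1}{T{\left(l - V,-41 \right)}} = \frac{1}{\left(-3\right) \left(38 - -18\right)^{2}} = \frac{1}{\left(-3\right) \left(38 + 18\right)^{2}} = \frac{1}{\left(-3\right) 56^{2}} = \frac{1}{\left(-3\right) 3136} = \frac{1}{-9408} = - \frac{1}{9408}$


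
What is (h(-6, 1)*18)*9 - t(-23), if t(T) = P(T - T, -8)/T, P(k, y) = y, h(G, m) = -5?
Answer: -18638/23 ≈ -810.35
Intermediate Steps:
t(T) = -8/T
(h(-6, 1)*18)*9 - t(-23) = -5*18*9 - (-8)/(-23) = -90*9 - (-8)*(-1)/23 = -810 - 1*8/23 = -810 - 8/23 = -18638/23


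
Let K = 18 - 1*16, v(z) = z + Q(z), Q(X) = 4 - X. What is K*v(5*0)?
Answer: 8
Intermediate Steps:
v(z) = 4 (v(z) = z + (4 - z) = 4)
K = 2 (K = 18 - 16 = 2)
K*v(5*0) = 2*4 = 8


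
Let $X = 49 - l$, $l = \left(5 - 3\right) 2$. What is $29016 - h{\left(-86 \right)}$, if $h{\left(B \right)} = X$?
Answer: $28971$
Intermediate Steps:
$l = 4$ ($l = 2 \cdot 2 = 4$)
$X = 45$ ($X = 49 - 4 = 45$)
$h{\left(B \right)} = 45$
$29016 - h{\left(-86 \right)} = 29016 - 45 = 28971$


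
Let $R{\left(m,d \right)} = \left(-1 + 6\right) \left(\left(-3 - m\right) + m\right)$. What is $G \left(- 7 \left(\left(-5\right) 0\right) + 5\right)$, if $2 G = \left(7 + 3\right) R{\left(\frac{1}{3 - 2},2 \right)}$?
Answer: $-375$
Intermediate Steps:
$R{\left(m,d \right)} = -15$ ($R{\left(m,d \right)} = 5 \left(-3\right) = -15$)
$G = -75$ ($G = \frac{\left(7 + 3\right) \left(-15\right)}{2} = \frac{10 \left(-15\right)}{2} = \frac{1}{2} \left(-150\right) = -75$)
$G \left(- 7 \left(\left(-5\right) 0\right) + 5\right) = - 75 \left(- 7 \left(\left(-5\right) 0\right) + 5\right) = - 75 \left(\left(-7\right) 0 + 5\right) = - 75 \left(0 + 5\right) = \left(-75\right) 5 = -375$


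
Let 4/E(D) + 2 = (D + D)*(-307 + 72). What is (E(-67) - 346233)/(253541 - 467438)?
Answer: 2725546175/1683797184 ≈ 1.6187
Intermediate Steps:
E(D) = 4/(-2 - 470*D) (E(D) = 4/(-2 + (D + D)*(-307 + 72)) = 4/(-2 + (2*D)*(-235)) = 4/(-2 - 470*D))
(E(-67) - 346233)/(253541 - 467438) = (-2/(1 + 235*(-67)) - 346233)/(253541 - 467438) = (-2/(1 - 15745) - 346233)/(-213897) = (-2/(-15744) - 346233)*(-1/213897) = (-2*(-1/15744) - 346233)*(-1/213897) = (1/7872 - 346233)*(-1/213897) = -2725546175/7872*(-1/213897) = 2725546175/1683797184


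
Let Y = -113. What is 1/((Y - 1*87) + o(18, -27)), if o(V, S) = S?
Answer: -1/227 ≈ -0.0044053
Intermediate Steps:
1/((Y - 1*87) + o(18, -27)) = 1/((-113 - 1*87) - 27) = 1/((-113 - 87) - 27) = 1/(-200 - 27) = 1/(-227) = -1/227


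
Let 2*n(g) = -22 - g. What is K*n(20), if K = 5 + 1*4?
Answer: -189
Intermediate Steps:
n(g) = -11 - g/2 (n(g) = (-22 - g)/2 = -11 - g/2)
K = 9 (K = 5 + 4 = 9)
K*n(20) = 9*(-11 - ½*20) = 9*(-11 - 10) = 9*(-21) = -189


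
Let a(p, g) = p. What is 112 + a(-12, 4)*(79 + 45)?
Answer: -1376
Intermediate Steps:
112 + a(-12, 4)*(79 + 45) = 112 - 12*(79 + 45) = 112 - 12*124 = 112 - 1488 = -1376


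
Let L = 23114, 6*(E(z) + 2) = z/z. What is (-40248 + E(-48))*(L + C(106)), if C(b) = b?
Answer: -934601130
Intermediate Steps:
E(z) = -11/6 (E(z) = -2 + (z/z)/6 = -2 + (⅙)*1 = -2 + ⅙ = -11/6)
(-40248 + E(-48))*(L + C(106)) = (-40248 - 11/6)*(23114 + 106) = -241499/6*23220 = -934601130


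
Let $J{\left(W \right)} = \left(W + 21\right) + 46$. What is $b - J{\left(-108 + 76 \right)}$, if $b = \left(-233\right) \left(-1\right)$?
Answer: $198$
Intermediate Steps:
$b = 233$
$J{\left(W \right)} = 67 + W$ ($J{\left(W \right)} = \left(21 + W\right) + 46 = 67 + W$)
$b - J{\left(-108 + 76 \right)} = 233 - \left(67 + \left(-108 + 76\right)\right) = 233 - \left(67 - 32\right) = 233 - 35 = 198$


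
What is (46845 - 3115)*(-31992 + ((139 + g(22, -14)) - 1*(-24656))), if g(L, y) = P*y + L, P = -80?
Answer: -264785150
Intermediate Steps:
g(L, y) = L - 80*y (g(L, y) = -80*y + L = L - 80*y)
(46845 - 3115)*(-31992 + ((139 + g(22, -14)) - 1*(-24656))) = (46845 - 3115)*(-31992 + ((139 + (22 - 80*(-14))) - 1*(-24656))) = 43730*(-31992 + ((139 + (22 + 1120)) + 24656)) = 43730*(-31992 + ((139 + 1142) + 24656)) = 43730*(-31992 + (1281 + 24656)) = 43730*(-31992 + 25937) = 43730*(-6055) = -264785150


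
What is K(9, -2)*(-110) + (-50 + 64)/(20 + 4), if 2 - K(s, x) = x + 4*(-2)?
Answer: -15833/12 ≈ -1319.4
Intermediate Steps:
K(s, x) = 10 - x (K(s, x) = 2 - (x + 4*(-2)) = 2 - (x - 8) = 2 - (-8 + x) = 2 + (8 - x) = 10 - x)
K(9, -2)*(-110) + (-50 + 64)/(20 + 4) = (10 - 1*(-2))*(-110) + (-50 + 64)/(20 + 4) = (10 + 2)*(-110) + 14/24 = 12*(-110) + 14*(1/24) = -1320 + 7/12 = -15833/12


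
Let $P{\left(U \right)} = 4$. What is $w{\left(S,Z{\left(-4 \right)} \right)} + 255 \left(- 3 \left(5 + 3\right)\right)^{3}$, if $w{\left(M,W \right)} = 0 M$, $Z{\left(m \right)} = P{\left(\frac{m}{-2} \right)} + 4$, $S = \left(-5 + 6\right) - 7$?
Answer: $-3525120$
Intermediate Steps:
$S = -6$ ($S = 1 - 7 = -6$)
$Z{\left(m \right)} = 8$ ($Z{\left(m \right)} = 4 + 4 = 8$)
$w{\left(M,W \right)} = 0$
$w{\left(S,Z{\left(-4 \right)} \right)} + 255 \left(- 3 \left(5 + 3\right)\right)^{3} = 0 + 255 \left(- 3 \left(5 + 3\right)\right)^{3} = 0 + 255 \left(\left(-3\right) 8\right)^{3} = 0 + 255 \left(-24\right)^{3} = 0 + 255 \left(-13824\right) = 0 - 3525120 = -3525120$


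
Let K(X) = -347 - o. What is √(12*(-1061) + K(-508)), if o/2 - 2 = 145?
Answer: I*√13373 ≈ 115.64*I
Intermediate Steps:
o = 294 (o = 4 + 2*145 = 4 + 290 = 294)
K(X) = -641 (K(X) = -347 - 1*294 = -347 - 294 = -641)
√(12*(-1061) + K(-508)) = √(12*(-1061) - 641) = √(-12732 - 641) = √(-13373) = I*√13373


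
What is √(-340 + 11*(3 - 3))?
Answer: 2*I*√85 ≈ 18.439*I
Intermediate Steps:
√(-340 + 11*(3 - 3)) = √(-340 + 11*0) = √(-340 + 0) = √(-340) = 2*I*√85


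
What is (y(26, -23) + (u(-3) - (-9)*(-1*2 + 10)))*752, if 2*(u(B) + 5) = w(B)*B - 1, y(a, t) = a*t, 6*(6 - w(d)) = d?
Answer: -407020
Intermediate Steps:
w(d) = 6 - d/6
u(B) = -11/2 + B*(6 - B/6)/2 (u(B) = -5 + ((6 - B/6)*B - 1)/2 = -5 + (B*(6 - B/6) - 1)/2 = -5 + (-1 + B*(6 - B/6))/2 = -5 + (-½ + B*(6 - B/6)/2) = -11/2 + B*(6 - B/6)/2)
(y(26, -23) + (u(-3) - (-9)*(-1*2 + 10)))*752 = (26*(-23) + ((-11/2 - 1/12*(-3)*(-36 - 3)) - (-9)*(-1*2 + 10)))*752 = (-598 + ((-11/2 - 1/12*(-3)*(-39)) - (-9)*(-2 + 10)))*752 = (-598 + ((-11/2 - 39/4) - (-9)*8))*752 = (-598 + (-61/4 - 1*(-72)))*752 = (-598 + (-61/4 + 72))*752 = (-598 + 227/4)*752 = -2165/4*752 = -407020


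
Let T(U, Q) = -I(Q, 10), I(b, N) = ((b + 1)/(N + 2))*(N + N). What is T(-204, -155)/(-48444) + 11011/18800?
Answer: 36040333/62096400 ≈ 0.58039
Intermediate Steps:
I(b, N) = 2*N*(1 + b)/(2 + N) (I(b, N) = ((1 + b)/(2 + N))*(2*N) = 2*N*(1 + b)/(2 + N))
T(U, Q) = -5/3 - 5*Q/3 (T(U, Q) = -2*10*(1 + Q)/(2 + 10) = -2*10*(1 + Q)/12 = -(5/3 + 5*Q/3) = -5/3 - 5*Q/3)
T(-204, -155)/(-48444) + 11011/18800 = (-5/3 - 5/3*(-155))/(-48444) + 11011/18800 = (-5/3 + 775/3)*(-1/48444) + 11011*(1/18800) = (770/3)*(-1/48444) + 11011/18800 = -35/6606 + 11011/18800 = 36040333/62096400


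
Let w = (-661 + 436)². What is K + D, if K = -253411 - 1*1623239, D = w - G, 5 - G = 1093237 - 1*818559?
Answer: -1551352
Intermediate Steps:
w = 50625 (w = (-225)² = 50625)
G = -274673 (G = 5 - (1093237 - 1*818559) = 5 - (1093237 - 818559) = 5 - 1*274678 = 5 - 274678 = -274673)
D = 325298 (D = 50625 - 1*(-274673) = 50625 + 274673 = 325298)
K = -1876650 (K = -253411 - 1623239 = -1876650)
K + D = -1876650 + 325298 = -1551352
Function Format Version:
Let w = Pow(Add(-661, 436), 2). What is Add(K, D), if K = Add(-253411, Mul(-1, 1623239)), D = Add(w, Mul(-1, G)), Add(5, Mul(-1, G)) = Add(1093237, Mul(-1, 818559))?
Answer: -1551352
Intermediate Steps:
w = 50625 (w = Pow(-225, 2) = 50625)
G = -274673 (G = Add(5, Mul(-1, Add(1093237, Mul(-1, 818559)))) = Add(5, Mul(-1, Add(1093237, -818559))) = Add(5, Mul(-1, 274678)) = Add(5, -274678) = -274673)
D = 325298 (D = Add(50625, Mul(-1, -274673)) = Add(50625, 274673) = 325298)
K = -1876650 (K = Add(-253411, -1623239) = -1876650)
Add(K, D) = Add(-1876650, 325298) = -1551352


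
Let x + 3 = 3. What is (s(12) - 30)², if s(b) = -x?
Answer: 900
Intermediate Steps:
x = 0 (x = -3 + 3 = 0)
s(b) = 0 (s(b) = -1*0 = 0)
(s(12) - 30)² = (0 - 30)² = (-30)² = 900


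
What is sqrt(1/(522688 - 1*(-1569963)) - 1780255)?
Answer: 2*I*sqrt(1949017925719169151)/2092651 ≈ 1334.3*I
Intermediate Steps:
sqrt(1/(522688 - 1*(-1569963)) - 1780255) = sqrt(1/(522688 + 1569963) - 1780255) = sqrt(1/2092651 - 1780255) = sqrt(-3725452406004/2092651) = 2*I*sqrt(1949017925719169151)/2092651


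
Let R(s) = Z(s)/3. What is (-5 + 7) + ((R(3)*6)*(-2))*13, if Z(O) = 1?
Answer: -50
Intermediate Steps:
R(s) = 1/3
(-5 + 7) + ((R(3)*6)*(-2))*13 = (-5 + 7) + (((1/3)*6)*(-2))*13 = 2 + (2*(-2))*13 = 2 - 4*13 = 2 - 52 = -50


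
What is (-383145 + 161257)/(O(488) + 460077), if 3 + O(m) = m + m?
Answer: -110944/230525 ≈ -0.48127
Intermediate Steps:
O(m) = -3 + 2*m (O(m) = -3 + (m + m) = -3 + 2*m)
(-383145 + 161257)/(O(488) + 460077) = (-383145 + 161257)/((-3 + 2*488) + 460077) = -221888/((-3 + 976) + 460077) = -221888/(973 + 460077) = -221888/461050 = -221888*1/461050 = -110944/230525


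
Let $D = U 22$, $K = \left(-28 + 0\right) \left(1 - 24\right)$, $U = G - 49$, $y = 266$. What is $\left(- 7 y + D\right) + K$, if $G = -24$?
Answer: $-2824$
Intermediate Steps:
$U = -73$ ($U = -24 - 49 = -73$)
$K = 644$ ($K = - 28 \left(1 - 24\right) = \left(-28\right) \left(-23\right) = 644$)
$D = -1606$ ($D = \left(-73\right) 22 = -1606$)
$\left(- 7 y + D\right) + K = \left(\left(-7\right) 266 - 1606\right) + 644 = \left(-1862 - 1606\right) + 644 = -3468 + 644 = -2824$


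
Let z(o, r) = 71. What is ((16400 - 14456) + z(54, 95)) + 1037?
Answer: 3052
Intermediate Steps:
((16400 - 14456) + z(54, 95)) + 1037 = ((16400 - 14456) + 71) + 1037 = (1944 + 71) + 1037 = 2015 + 1037 = 3052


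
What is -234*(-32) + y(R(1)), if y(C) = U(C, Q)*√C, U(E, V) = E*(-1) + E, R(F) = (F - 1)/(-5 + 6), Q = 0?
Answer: 7488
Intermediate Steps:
R(F) = -1 + F (R(F) = (-1 + F)/1 = (-1 + F)*1 = -1 + F)
U(E, V) = 0 (U(E, V) = -E + E = 0)
y(C) = 0 (y(C) = 0*√C = 0)
-234*(-32) + y(R(1)) = -234*(-32) + 0 = 7488 + 0 = 7488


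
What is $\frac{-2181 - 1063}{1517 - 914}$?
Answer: $- \frac{3244}{603} \approx -5.3798$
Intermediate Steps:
$\frac{-2181 - 1063}{1517 - 914} = - \frac{3244}{603}$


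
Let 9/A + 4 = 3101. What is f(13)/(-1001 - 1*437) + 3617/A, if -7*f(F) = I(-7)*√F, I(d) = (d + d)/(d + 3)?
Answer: 11201849/9 + √13/2876 ≈ 1.2447e+6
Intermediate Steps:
A = 9/3097 (A = 9/(-4 + 3101) = 9/3097 ≈ 0.0029060)
I(d) = 2*d/(3 + d) (I(d) = (2*d)/(3 + d) = 2*d/(3 + d))
f(F) = -√F/2 (f(F) = -2*(-7)/(3 - 7)*√F/7 = -2*(-7)/(-4)*√F/7 = -2*(-7)*(-¼)*√F/7 = -√F/2)
f(13)/(-1001 - 1*437) + 3617/A = (-√13/2)/(-1001 - 1*437) + 3617/(9/3097) = (-√13/2)/(-1001 - 437) + 3617*(3097/9) = -√13/2/(-1438) + 11201849/9 = -√13/2*(-1/1438) + 11201849/9 = √13/2876 + 11201849/9 = 11201849/9 + √13/2876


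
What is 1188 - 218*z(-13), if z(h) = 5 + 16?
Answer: -3390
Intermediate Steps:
z(h) = 21
1188 - 218*z(-13) = 1188 - 218*21 = 1188 - 4578 = -3390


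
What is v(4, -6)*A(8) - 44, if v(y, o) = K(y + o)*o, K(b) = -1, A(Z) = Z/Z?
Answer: -38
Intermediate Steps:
A(Z) = 1
v(y, o) = -o
v(4, -6)*A(8) - 44 = -1*(-6)*1 - 44 = 6*1 - 44 = 6 - 44 = -38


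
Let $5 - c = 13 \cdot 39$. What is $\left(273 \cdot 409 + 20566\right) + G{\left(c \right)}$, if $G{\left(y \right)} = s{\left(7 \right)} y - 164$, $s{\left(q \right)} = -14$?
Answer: $139087$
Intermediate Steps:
$c = -502$ ($c = 5 - 13 \cdot 39 = 5 - 507 = -502$)
$G{\left(y \right)} = -164 - 14 y$ ($G{\left(y \right)} = - 14 y - 164 = -164 - 14 y$)
$\left(273 \cdot 409 + 20566\right) + G{\left(c \right)} = \left(273 \cdot 409 + 20566\right) - -6864 = \left(111657 + 20566\right) + \left(-164 + 7028\right) = 132223 + 6864 = 139087$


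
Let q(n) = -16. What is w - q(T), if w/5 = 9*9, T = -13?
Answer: 421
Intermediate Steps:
w = 405 (w = 5*(9*9) = 5*81 = 405)
w - q(T) = 405 - 1*(-16) = 405 + 16 = 421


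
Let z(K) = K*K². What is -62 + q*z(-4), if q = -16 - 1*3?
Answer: 1154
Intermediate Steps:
z(K) = K³
q = -19 (q = -16 - 3 = -19)
-62 + q*z(-4) = -62 - 19*(-4)³ = -62 - 19*(-64) = -62 + 1216 = 1154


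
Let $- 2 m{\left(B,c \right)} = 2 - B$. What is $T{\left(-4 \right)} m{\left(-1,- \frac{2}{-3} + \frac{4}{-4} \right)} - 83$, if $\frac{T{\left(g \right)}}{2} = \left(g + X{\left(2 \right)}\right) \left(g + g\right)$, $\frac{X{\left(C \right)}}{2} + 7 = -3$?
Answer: $-659$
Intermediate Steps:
$X{\left(C \right)} = -20$ ($X{\left(C \right)} = -14 + 2 \left(-3\right) = -14 - 6 = -20$)
$T{\left(g \right)} = 4 g \left(-20 + g\right)$ ($T{\left(g \right)} = 2 \left(g - 20\right) \left(g + g\right) = 2 \left(-20 + g\right) 2 g = 2 \cdot 2 g \left(-20 + g\right) = 4 g \left(-20 + g\right)$)
$m{\left(B,c \right)} = -1 + \frac{B}{2}$ ($m{\left(B,c \right)} = - \frac{2 - B}{2} = -1 + \frac{B}{2}$)
$T{\left(-4 \right)} m{\left(-1,- \frac{2}{-3} + \frac{4}{-4} \right)} - 83 = 4 \left(-4\right) \left(-20 - 4\right) \left(-1 + \frac{1}{2} \left(-1\right)\right) - 83 = 4 \left(-4\right) \left(-24\right) \left(-1 - \frac{1}{2}\right) - 83 = 384 \left(- \frac{3}{2}\right) - 83 = -576 - 83 = -659$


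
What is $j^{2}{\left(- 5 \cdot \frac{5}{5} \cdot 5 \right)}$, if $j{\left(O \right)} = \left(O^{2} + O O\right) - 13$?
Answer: $1530169$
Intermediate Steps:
$j{\left(O \right)} = -13 + 2 O^{2}$ ($j{\left(O \right)} = \left(O^{2} + O^{2}\right) - 13 = 2 O^{2} - 13 = -13 + 2 O^{2}$)
$j^{2}{\left(- 5 \cdot \frac{5}{5} \cdot 5 \right)} = \left(-13 + 2 \left(- 5 \cdot \frac{5}{5} \cdot 5\right)^{2}\right)^{2} = \left(-13 + 2 \left(- 5 \cdot 5 \cdot \frac{1}{5} \cdot 5\right)^{2}\right)^{2} = \left(-13 + 2 \left(\left(-5\right) 1 \cdot 5\right)^{2}\right)^{2} = \left(-13 + 2 \left(\left(-5\right) 5\right)^{2}\right)^{2} = \left(-13 + 2 \left(-25\right)^{2}\right)^{2} = \left(-13 + 2 \cdot 625\right)^{2} = \left(-13 + 1250\right)^{2} = 1237^{2} = 1530169$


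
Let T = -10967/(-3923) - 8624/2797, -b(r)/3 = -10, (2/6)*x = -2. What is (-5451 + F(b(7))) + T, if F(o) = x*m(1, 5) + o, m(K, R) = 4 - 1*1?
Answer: -59683297262/10972631 ≈ -5439.3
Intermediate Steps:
x = -6 (x = 3*(-2) = -6)
m(K, R) = 3 (m(K, R) = 4 - 1 = 3)
b(r) = 30 (b(r) = -3*(-10) = 30)
F(o) = -18 + o (F(o) = -6*3 + o = -18 + o)
T = -3157253/10972631 (T = -10967*(-1/3923) - 8624*1/2797 = 10967/3923 - 8624/2797 = -3157253/10972631 ≈ -0.28774)
(-5451 + F(b(7))) + T = (-5451 + (-18 + 30)) - 3157253/10972631 = (-5451 + 12) - 3157253/10972631 = -5439 - 3157253/10972631 = -59683297262/10972631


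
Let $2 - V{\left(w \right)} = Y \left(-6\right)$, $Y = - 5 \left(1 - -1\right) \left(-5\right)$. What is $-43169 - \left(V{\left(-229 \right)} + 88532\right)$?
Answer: $-132003$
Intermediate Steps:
$Y = 50$ ($Y = - 5 \left(1 + 1\right) \left(-5\right) = \left(-5\right) 2 \left(-5\right) = \left(-10\right) \left(-5\right) = 50$)
$V{\left(w \right)} = 302$ ($V{\left(w \right)} = 2 - 50 \left(-6\right) = 2 - -300 = 2 + 300 = 302$)
$-43169 - \left(V{\left(-229 \right)} + 88532\right) = -43169 - \left(302 + 88532\right) = -43169 - 88834 = -132003$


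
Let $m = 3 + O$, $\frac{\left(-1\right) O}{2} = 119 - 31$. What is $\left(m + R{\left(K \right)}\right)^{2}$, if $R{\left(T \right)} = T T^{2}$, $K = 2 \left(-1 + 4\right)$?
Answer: $1849$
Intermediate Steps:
$O = -176$ ($O = - 2 \left(119 - 31\right) = \left(-2\right) 88 = -176$)
$K = 6$ ($K = 2 \cdot 3 = 6$)
$R{\left(T \right)} = T^{3}$
$m = -173$ ($m = 3 - 176 = -173$)
$\left(m + R{\left(K \right)}\right)^{2} = \left(-173 + 6^{3}\right)^{2} = \left(-173 + 216\right)^{2} = 43^{2} = 1849$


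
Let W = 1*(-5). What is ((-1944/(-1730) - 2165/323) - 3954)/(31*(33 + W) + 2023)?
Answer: -1106286599/807730945 ≈ -1.3696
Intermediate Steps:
W = -5
((-1944/(-1730) - 2165/323) - 3954)/(31*(33 + W) + 2023) = ((-1944/(-1730) - 2165/323) - 3954)/(31*(33 - 5) + 2023) = ((-1944*(-1/1730) - 2165*1/323) - 3954)/(31*28 + 2023) = ((972/865 - 2165/323) - 3954)/(868 + 2023) = (-1558769/279395 - 3954)/2891 = -1106286599/279395*1/2891 = -1106286599/807730945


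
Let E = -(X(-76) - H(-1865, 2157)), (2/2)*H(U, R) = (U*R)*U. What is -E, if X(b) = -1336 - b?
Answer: -7502532585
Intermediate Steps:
H(U, R) = R*U**2 (H(U, R) = (U*R)*U = (R*U)*U = R*U**2)
E = 7502532585 (E = -((-1336 - 1*(-76)) - 2157*(-1865)**2) = -((-1336 + 76) - 2157*3478225) = -(-1260 - 1*7502531325) = -(-1260 - 7502531325) = -1*(-7502532585) = 7502532585)
-E = -1*7502532585 = -7502532585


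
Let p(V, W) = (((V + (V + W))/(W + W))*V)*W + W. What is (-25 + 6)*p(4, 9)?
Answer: -817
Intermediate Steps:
p(V, W) = W + V*(W + 2*V)/2 (p(V, W) = (((W + 2*V)/((2*W)))*V)*W + W = (((W + 2*V)*(1/(2*W)))*V)*W + W = (((W + 2*V)/(2*W))*V)*W + W = (V*(W + 2*V)/(2*W))*W + W = V*(W + 2*V)/2 + W = W + V*(W + 2*V)/2)
(-25 + 6)*p(4, 9) = (-25 + 6)*(9 + 4**2 + (1/2)*4*9) = -19*(9 + 16 + 18) = -19*43 = -817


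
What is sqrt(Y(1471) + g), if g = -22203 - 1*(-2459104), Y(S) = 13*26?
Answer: sqrt(2437239) ≈ 1561.2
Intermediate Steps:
Y(S) = 338
g = 2436901 (g = -22203 + 2459104 = 2436901)
sqrt(Y(1471) + g) = sqrt(338 + 2436901) = sqrt(2437239)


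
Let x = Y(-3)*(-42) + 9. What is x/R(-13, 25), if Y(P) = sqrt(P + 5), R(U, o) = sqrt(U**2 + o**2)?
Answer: -42*sqrt(397)/397 + 9*sqrt(794)/794 ≈ -1.7885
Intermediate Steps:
Y(P) = sqrt(5 + P)
x = 9 - 42*sqrt(2) (x = sqrt(5 - 3)*(-42) + 9 = sqrt(2)*(-42) + 9 = -42*sqrt(2) + 9 = 9 - 42*sqrt(2) ≈ -50.397)
x/R(-13, 25) = (9 - 42*sqrt(2))/(sqrt((-13)**2 + 25**2)) = (9 - 42*sqrt(2))/(sqrt(169 + 625)) = (9 - 42*sqrt(2))/(sqrt(794)) = (9 - 42*sqrt(2))*(sqrt(794)/794) = sqrt(794)*(9 - 42*sqrt(2))/794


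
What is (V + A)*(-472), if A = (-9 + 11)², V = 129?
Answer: -62776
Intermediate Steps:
A = 4 (A = 2² = 4)
(V + A)*(-472) = (129 + 4)*(-472) = 133*(-472) = -62776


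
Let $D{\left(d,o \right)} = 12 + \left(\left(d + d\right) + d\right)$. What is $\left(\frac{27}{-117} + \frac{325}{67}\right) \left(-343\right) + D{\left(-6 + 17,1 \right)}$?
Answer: $- \frac{1341037}{871} \approx -1539.7$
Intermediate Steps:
$D{\left(d,o \right)} = 12 + 3 d$ ($D{\left(d,o \right)} = 12 + \left(2 d + d\right) = 12 + 3 d$)
$\left(\frac{27}{-117} + \frac{325}{67}\right) \left(-343\right) + D{\left(-6 + 17,1 \right)} = \left(\frac{27}{-117} + \frac{325}{67}\right) \left(-343\right) + \left(12 + 3 \left(-6 + 17\right)\right) = \left(27 \left(- \frac{1}{117}\right) + 325 \cdot \frac{1}{67}\right) \left(-343\right) + \left(12 + 3 \cdot 11\right) = \left(- \frac{3}{13} + \frac{325}{67}\right) \left(-343\right) + \left(12 + 33\right) = \frac{4024}{871} \left(-343\right) + 45 = - \frac{1380232}{871} + 45 = - \frac{1341037}{871}$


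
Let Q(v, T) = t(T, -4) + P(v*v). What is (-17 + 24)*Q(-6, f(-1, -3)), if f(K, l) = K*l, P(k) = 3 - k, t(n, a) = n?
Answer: -210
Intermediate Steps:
Q(v, T) = 3 + T - v² (Q(v, T) = T + (3 - v*v) = T + (3 - v²) = 3 + T - v²)
(-17 + 24)*Q(-6, f(-1, -3)) = (-17 + 24)*(3 - 1*(-3) - 1*(-6)²) = 7*(3 + 3 - 1*36) = 7*(3 + 3 - 36) = 7*(-30) = -210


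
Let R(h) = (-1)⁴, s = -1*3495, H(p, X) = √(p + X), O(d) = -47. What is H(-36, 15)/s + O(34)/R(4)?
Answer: -47 - I*√21/3495 ≈ -47.0 - 0.0013112*I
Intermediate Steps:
H(p, X) = √(X + p)
s = -3495
R(h) = 1
H(-36, 15)/s + O(34)/R(4) = √(15 - 36)/(-3495) - 47/1 = √(-21)*(-1/3495) - 47*1 = (I*√21)*(-1/3495) - 47 = -I*√21/3495 - 47 = -47 - I*√21/3495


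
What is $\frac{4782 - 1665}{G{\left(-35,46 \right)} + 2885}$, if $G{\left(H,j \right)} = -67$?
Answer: $\frac{3117}{2818} \approx 1.1061$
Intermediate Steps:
$\frac{4782 - 1665}{G{\left(-35,46 \right)} + 2885} = \frac{4782 - 1665}{-67 + 2885} = \frac{3117}{2818}$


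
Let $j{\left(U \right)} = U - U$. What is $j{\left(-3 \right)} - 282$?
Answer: $-282$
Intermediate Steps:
$j{\left(U \right)} = 0$
$j{\left(-3 \right)} - 282 = 0 - 282 = -282$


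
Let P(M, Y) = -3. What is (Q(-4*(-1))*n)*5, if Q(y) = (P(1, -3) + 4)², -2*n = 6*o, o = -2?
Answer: 30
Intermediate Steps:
n = 6 (n = -3*(-2) = -½*(-12) = 6)
Q(y) = 1 (Q(y) = (-3 + 4)² = 1² = 1)
(Q(-4*(-1))*n)*5 = (1*6)*5 = 6*5 = 30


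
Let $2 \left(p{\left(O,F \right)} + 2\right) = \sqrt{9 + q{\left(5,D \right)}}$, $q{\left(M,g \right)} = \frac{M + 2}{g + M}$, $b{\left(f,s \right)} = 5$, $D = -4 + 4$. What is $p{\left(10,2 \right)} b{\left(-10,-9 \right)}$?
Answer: $-10 + \sqrt{65} \approx -1.9377$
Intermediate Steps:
$D = 0$
$q{\left(M,g \right)} = \frac{2 + M}{M + g}$
$p{\left(O,F \right)} = -2 + \frac{\sqrt{65}}{5}$ ($p{\left(O,F \right)} = -2 + \frac{\sqrt{9 + \frac{2 + 5}{5 + 0}}}{2} = -2 + \frac{\sqrt{9 + \frac{1}{5} \cdot 7}}{2} = -2 + \frac{\sqrt{9 + \frac{7}{5}}}{2} = -2 + \frac{\sqrt{\frac{52}{5}}}{2} = -2 + \frac{\frac{2}{5} \sqrt{65}}{2} = -2 + \frac{\sqrt{65}}{5}$)
$p{\left(10,2 \right)} b{\left(-10,-9 \right)} = \left(-2 + \frac{\sqrt{65}}{5}\right) 5 = -10 + \sqrt{65}$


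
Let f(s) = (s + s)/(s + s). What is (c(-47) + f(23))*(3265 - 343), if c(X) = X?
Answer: -134412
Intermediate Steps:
f(s) = 1 (f(s) = (2*s)/((2*s)) = (2*s)*(1/(2*s)) = 1)
(c(-47) + f(23))*(3265 - 343) = (-47 + 1)*(3265 - 343) = -46*2922 = -134412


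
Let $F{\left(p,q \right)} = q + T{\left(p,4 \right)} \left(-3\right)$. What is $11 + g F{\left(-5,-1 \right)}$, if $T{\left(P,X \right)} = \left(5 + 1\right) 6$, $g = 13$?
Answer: $-1406$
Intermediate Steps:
$T{\left(P,X \right)} = 36$ ($T{\left(P,X \right)} = 6 \cdot 6 = 36$)
$F{\left(p,q \right)} = -108 + q$ ($F{\left(p,q \right)} = q + 36 \left(-3\right) = q - 108 = -108 + q$)
$11 + g F{\left(-5,-1 \right)} = 11 + 13 \left(-108 - 1\right) = 11 + 13 \left(-109\right) = 11 - 1417 = -1406$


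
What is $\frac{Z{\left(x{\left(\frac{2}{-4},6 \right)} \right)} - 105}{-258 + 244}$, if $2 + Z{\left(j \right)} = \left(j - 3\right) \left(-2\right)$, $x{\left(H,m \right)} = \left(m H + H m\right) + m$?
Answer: $\frac{101}{14} \approx 7.2143$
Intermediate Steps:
$x{\left(H,m \right)} = m + 2 H m$ ($x{\left(H,m \right)} = \left(H m + H m\right) + m = 2 H m + m = m + 2 H m$)
$Z{\left(j \right)} = 4 - 2 j$ ($Z{\left(j \right)} = -2 + \left(j - 3\right) \left(-2\right) = -2 + \left(-3 + j\right) \left(-2\right) = -2 - \left(-6 + 2 j\right) = 4 - 2 j$)
$\frac{Z{\left(x{\left(\frac{2}{-4},6 \right)} \right)} - 105}{-258 + 244} = \frac{\left(4 - 2 \cdot 6 \left(1 + 2 \frac{2}{-4}\right)\right) - 105}{-258 + 244} = \frac{\left(4 - 2 \cdot 6 \left(1 + 2 \cdot 2 \left(- \frac{1}{4}\right)\right)\right) - 105}{-14} = \left(\left(4 - 2 \cdot 6 \left(1 + 2 \left(- \frac{1}{2}\right)\right)\right) - 105\right) \left(- \frac{1}{14}\right) = \left(\left(4 - 2 \cdot 6 \left(1 - 1\right)\right) - 105\right) \left(- \frac{1}{14}\right) = \left(\left(4 - 2 \cdot 6 \cdot 0\right) - 105\right) \left(- \frac{1}{14}\right) = \left(\left(4 - 0\right) - 105\right) \left(- \frac{1}{14}\right) = \left(\left(4 + 0\right) - 105\right) \left(- \frac{1}{14}\right) = \left(4 - 105\right) \left(- \frac{1}{14}\right) = \left(-101\right) \left(- \frac{1}{14}\right) = \frac{101}{14}$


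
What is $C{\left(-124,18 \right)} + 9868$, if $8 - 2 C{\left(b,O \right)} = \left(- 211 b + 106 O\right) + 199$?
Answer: $- \frac{8527}{2} \approx -4263.5$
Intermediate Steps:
$C{\left(b,O \right)} = - \frac{191}{2} - 53 O + \frac{211 b}{2}$ ($C{\left(b,O \right)} = 4 - \frac{\left(- 211 b + 106 O\right) + 199}{2} = 4 - \frac{199 - 211 b + 106 O}{2} = 4 - \left(\frac{199}{2} + 53 O - \frac{211 b}{2}\right) = - \frac{191}{2} - 53 O + \frac{211 b}{2}$)
$C{\left(-124,18 \right)} + 9868 = \left(- \frac{191}{2} - 954 + \frac{211}{2} \left(-124\right)\right) + 9868 = \left(- \frac{191}{2} - 954 - 13082\right) + 9868 = - \frac{28263}{2} + 9868 = - \frac{8527}{2}$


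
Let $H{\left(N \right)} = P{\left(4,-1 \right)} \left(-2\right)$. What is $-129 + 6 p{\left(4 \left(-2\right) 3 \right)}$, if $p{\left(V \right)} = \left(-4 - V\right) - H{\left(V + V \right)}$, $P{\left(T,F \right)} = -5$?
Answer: $-69$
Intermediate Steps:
$H{\left(N \right)} = 10$ ($H{\left(N \right)} = \left(-5\right) \left(-2\right) = 10$)
$p{\left(V \right)} = -14 - V$ ($p{\left(V \right)} = \left(-4 - V\right) - 10 = -14 - V$)
$-129 + 6 p{\left(4 \left(-2\right) 3 \right)} = -129 + 6 \left(-14 - 4 \left(-2\right) 3\right) = -129 + 6 \left(-14 - \left(-8\right) 3\right) = -129 + 6 \left(-14 - -24\right) = -129 + 6 \left(-14 + 24\right) = -129 + 6 \cdot 10 = -129 + 60 = -69$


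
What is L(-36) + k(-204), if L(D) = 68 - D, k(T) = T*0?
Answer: 104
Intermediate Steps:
k(T) = 0
L(-36) + k(-204) = (68 - 1*(-36)) + 0 = (68 + 36) + 0 = 104 + 0 = 104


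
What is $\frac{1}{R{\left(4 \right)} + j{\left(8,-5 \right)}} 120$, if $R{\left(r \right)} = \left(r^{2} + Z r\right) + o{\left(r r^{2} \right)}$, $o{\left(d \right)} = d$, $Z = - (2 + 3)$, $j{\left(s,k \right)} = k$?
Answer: $\frac{24}{11} \approx 2.1818$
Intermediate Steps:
$Z = -5$ ($Z = \left(-1\right) 5 = -5$)
$R{\left(r \right)} = r^{2} + r^{3} - 5 r$ ($R{\left(r \right)} = \left(r^{2} - 5 r\right) + r r^{2} = \left(r^{2} - 5 r\right) + r^{3} = r^{2} + r^{3} - 5 r$)
$\frac{1}{R{\left(4 \right)} + j{\left(8,-5 \right)}} 120 = \frac{1}{4 \left(-5 + 4 + 4^{2}\right) - 5} \cdot 120 = \frac{1}{4 \left(-5 + 4 + 16\right) - 5} \cdot 120 = \frac{1}{4 \cdot 15 - 5} \cdot 120 = \frac{1}{60 - 5} \cdot 120 = \frac{1}{55} \cdot 120 = \frac{24}{11}$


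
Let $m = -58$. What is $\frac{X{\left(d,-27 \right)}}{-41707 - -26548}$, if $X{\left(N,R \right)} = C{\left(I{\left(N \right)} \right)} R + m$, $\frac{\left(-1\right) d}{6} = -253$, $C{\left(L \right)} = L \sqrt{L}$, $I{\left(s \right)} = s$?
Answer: $\frac{58}{15159} + \frac{13662 \sqrt{1518}}{5053} \approx 105.35$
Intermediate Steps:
$C{\left(L \right)} = L^{\frac{3}{2}}$
$d = 1518$ ($d = \left(-6\right) \left(-253\right) = 1518$)
$X{\left(N,R \right)} = -58 + R N^{\frac{3}{2}}$ ($X{\left(N,R \right)} = N^{\frac{3}{2}} R - 58 = R N^{\frac{3}{2}} - 58 = -58 + R N^{\frac{3}{2}}$)
$\frac{X{\left(d,-27 \right)}}{-41707 - -26548} = \frac{-58 - 27 \cdot 1518^{\frac{3}{2}}}{-41707 - -26548} = \frac{-58 - 27 \cdot 1518 \sqrt{1518}}{-41707 + 26548} = \frac{-58 - 40986 \sqrt{1518}}{-15159} = \left(-58 - 40986 \sqrt{1518}\right) \left(- \frac{1}{15159}\right) = \frac{58}{15159} + \frac{13662 \sqrt{1518}}{5053}$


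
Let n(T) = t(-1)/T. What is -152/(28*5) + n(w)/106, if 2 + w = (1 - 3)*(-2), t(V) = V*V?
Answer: -8021/7420 ≈ -1.0810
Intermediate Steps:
t(V) = V**2
w = 2 (w = -2 + (1 - 3)*(-2) = -2 - 2*(-2) = -2 + 4 = 2)
n(T) = 1/T (n(T) = (-1)**2/T = 1/T)
-152/(28*5) + n(w)/106 = -152/(28*5) + 1/(2*106) = -152/140 + (1/2)*(1/106) = -152*1/140 + 1/212 = -38/35 + 1/212 = -8021/7420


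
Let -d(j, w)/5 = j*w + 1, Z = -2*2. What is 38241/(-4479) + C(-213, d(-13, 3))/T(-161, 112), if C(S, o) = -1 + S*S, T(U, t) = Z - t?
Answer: -17303269/43297 ≈ -399.64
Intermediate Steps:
Z = -4
d(j, w) = -5 - 5*j*w (d(j, w) = -5*(j*w + 1) = -5*(1 + j*w) = -5 - 5*j*w)
T(U, t) = -4 - t
C(S, o) = -1 + S**2
38241/(-4479) + C(-213, d(-13, 3))/T(-161, 112) = 38241/(-4479) + (-1 + (-213)**2)/(-4 - 1*112) = 38241*(-1/4479) + (-1 + 45369)/(-4 - 112) = -12747/1493 + 45368/(-116) = -12747/1493 + 45368*(-1/116) = -12747/1493 - 11342/29 = -17303269/43297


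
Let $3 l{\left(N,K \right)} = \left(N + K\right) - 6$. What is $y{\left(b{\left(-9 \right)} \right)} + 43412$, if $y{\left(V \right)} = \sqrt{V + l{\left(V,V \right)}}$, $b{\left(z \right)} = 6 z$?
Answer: $43412 + 2 i \sqrt{23} \approx 43412.0 + 9.5917 i$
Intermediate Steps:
$l{\left(N,K \right)} = -2 + \frac{K}{3} + \frac{N}{3}$ ($l{\left(N,K \right)} = \frac{\left(N + K\right) - 6}{3} = \frac{\left(K + N\right) - 6}{3} = \frac{-6 + K + N}{3} = -2 + \frac{K}{3} + \frac{N}{3}$)
$y{\left(V \right)} = \sqrt{-2 + \frac{5 V}{3}}$ ($y{\left(V \right)} = \sqrt{V + \left(-2 + \frac{V}{3} + \frac{V}{3}\right)} = \sqrt{V + \left(-2 + \frac{2 V}{3}\right)} = \sqrt{-2 + \frac{5 V}{3}}$)
$y{\left(b{\left(-9 \right)} \right)} + 43412 = \frac{\sqrt{-18 + 15 \cdot 6 \left(-9\right)}}{3} + 43412 = \frac{\sqrt{-18 + 15 \left(-54\right)}}{3} + 43412 = \frac{\sqrt{-18 - 810}}{3} + 43412 = \frac{\sqrt{-828}}{3} + 43412 = \frac{6 i \sqrt{23}}{3} + 43412 = 2 i \sqrt{23} + 43412 = 43412 + 2 i \sqrt{23}$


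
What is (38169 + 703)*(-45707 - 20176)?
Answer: -2561003976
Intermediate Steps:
(38169 + 703)*(-45707 - 20176) = 38872*(-65883) = -2561003976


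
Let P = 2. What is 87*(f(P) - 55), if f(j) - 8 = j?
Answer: -3915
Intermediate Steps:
f(j) = 8 + j
87*(f(P) - 55) = 87*((8 + 2) - 55) = 87*(10 - 55) = 87*(-45) = -3915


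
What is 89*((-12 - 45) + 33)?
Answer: -2136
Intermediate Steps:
89*((-12 - 45) + 33) = 89*(-57 + 33) = 89*(-24) = -2136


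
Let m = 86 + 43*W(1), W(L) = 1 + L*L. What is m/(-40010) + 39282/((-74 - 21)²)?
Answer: 157012052/36109025 ≈ 4.3483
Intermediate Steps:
W(L) = 1 + L²
m = 172 (m = 86 + 43*(1 + 1²) = 86 + 43*(1 + 1) = 86 + 43*2 = 86 + 86 = 172)
m/(-40010) + 39282/((-74 - 21)²) = 172/(-40010) + 39282/((-74 - 21)²) = 172*(-1/40010) + 39282/((-95)²) = -86/20005 + 39282/9025 = 157012052/36109025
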